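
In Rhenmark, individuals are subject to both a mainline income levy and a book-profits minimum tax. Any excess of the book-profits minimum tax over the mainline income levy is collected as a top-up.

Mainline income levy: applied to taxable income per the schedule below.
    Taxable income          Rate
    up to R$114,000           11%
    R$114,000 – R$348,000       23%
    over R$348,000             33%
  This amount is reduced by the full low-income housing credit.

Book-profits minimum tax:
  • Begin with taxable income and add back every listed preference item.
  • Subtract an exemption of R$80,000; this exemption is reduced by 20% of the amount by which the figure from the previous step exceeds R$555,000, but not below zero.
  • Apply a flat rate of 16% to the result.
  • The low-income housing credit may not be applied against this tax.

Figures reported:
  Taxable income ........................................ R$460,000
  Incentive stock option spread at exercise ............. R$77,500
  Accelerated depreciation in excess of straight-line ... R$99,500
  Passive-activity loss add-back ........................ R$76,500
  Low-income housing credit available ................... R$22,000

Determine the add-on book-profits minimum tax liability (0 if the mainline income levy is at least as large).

R$25,112

Mainline income levy:
  R$114,000 × 11% = R$12,540
  R$234,000 × 23% = R$53,820
  R$112,000 × 33% = R$36,960
  → R$103,320
  Less low-income housing credit R$22,000 → R$81,320

Book-profits minimum tax:
  Adjusted income: R$460,000 + R$77,500 + R$99,500 + R$76,500 = R$713,500
  Exemption: R$80,000 − 20% × (R$713,500 − R$555,000) = R$80,000 − R$31,700 = R$48,300
  Base: R$713,500 − R$48,300 = R$665,200
  R$665,200 × 16% = R$106,432

Excess of book-profits minimum tax over mainline income levy: R$106,432 − R$81,320 = R$25,112.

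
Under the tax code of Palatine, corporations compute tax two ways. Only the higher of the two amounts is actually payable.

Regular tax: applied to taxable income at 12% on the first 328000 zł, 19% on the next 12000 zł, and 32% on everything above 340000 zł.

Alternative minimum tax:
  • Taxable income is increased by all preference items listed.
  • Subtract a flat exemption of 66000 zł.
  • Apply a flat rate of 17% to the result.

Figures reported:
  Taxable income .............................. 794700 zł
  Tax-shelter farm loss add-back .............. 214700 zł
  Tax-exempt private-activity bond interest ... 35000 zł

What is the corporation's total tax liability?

Alternative minimum tax:
  Adjusted income: 794700 zł + 214700 zł + 35000 zł = 1044400 zł
  Less exemption 66000 zł → base 978400 zł
  978400 zł × 17% = 166328 zł

Regular tax:
  328000 zł × 12% = 39360 zł
  12000 zł × 19% = 2280 zł
  454700 zł × 32% = 145504 zł
  → 187144 zł

187144 zł > 166328 zł, so the regular tax governs.

187144 zł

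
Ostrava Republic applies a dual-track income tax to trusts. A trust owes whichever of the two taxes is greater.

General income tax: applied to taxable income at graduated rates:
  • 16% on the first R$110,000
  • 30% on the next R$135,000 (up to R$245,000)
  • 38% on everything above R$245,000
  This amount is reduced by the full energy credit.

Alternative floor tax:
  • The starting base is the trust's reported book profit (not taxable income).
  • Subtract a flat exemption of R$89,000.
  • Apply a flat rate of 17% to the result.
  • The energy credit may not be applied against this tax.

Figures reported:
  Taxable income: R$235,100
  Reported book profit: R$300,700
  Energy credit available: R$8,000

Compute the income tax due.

Alternative floor tax:
  Base (reported book profit): R$300,700
  Less exemption R$89,000 → base R$211,700
  R$211,700 × 17% = R$35,989

General income tax:
  R$110,000 × 16% = R$17,600
  R$125,100 × 30% = R$37,530
  → R$55,130
  Less energy credit R$8,000 → R$47,130

R$47,130 > R$35,989, so the general income tax governs.

R$47,130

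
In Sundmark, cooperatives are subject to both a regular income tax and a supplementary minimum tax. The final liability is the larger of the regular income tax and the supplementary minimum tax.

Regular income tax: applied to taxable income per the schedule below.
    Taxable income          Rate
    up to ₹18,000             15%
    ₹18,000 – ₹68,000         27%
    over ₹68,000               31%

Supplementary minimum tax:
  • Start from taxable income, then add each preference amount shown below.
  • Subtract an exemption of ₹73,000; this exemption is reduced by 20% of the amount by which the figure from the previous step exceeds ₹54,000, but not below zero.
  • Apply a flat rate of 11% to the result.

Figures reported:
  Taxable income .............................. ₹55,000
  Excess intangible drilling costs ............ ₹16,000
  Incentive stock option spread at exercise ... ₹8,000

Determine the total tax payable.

Supplementary minimum tax:
  Adjusted income: ₹55,000 + ₹16,000 + ₹8,000 = ₹79,000
  Exemption: ₹73,000 − 20% × (₹79,000 − ₹54,000) = ₹73,000 − ₹5,000 = ₹68,000
  Base: ₹79,000 − ₹68,000 = ₹11,000
  ₹11,000 × 11% = ₹1,210

Regular income tax:
  ₹18,000 × 15% = ₹2,700
  ₹37,000 × 27% = ₹9,990
  → ₹12,690

₹12,690 > ₹1,210, so the regular income tax governs.

₹12,690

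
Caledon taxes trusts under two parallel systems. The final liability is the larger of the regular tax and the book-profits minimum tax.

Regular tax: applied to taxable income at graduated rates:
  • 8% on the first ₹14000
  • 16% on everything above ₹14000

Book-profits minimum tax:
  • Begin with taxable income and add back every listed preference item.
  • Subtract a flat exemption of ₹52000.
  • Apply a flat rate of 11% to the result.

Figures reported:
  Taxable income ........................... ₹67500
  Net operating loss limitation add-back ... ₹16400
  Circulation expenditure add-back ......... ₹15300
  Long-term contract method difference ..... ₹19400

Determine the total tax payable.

Book-profits minimum tax:
  Adjusted income: ₹67500 + ₹16400 + ₹15300 + ₹19400 = ₹118600
  Less exemption ₹52000 → base ₹66600
  ₹66600 × 11% = ₹7326

Regular tax:
  ₹14000 × 8% = ₹1120
  ₹53500 × 16% = ₹8560
  → ₹9680

₹9680 > ₹7326, so the regular tax governs.

₹9680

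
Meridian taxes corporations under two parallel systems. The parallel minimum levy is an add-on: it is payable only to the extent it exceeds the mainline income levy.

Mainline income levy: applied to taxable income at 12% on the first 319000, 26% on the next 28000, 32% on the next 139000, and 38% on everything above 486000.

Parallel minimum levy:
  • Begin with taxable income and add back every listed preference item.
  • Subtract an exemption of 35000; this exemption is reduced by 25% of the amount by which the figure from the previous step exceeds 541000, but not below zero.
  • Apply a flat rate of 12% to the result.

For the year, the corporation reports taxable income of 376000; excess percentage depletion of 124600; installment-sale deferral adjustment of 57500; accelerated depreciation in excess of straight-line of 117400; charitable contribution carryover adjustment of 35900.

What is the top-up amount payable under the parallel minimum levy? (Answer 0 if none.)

Mainline income levy:
  319000 × 12% = 38280
  28000 × 26% = 7280
  29000 × 32% = 9280
  → 54840

Parallel minimum levy:
  Adjusted income: 376000 + 124600 + 57500 + 117400 + 35900 = 711400
  Exemption: 25% × (711400 − 541000) = 42600 ≥ 35000, so the exemption is fully phased out
  Base: 711400 − 0 = 711400
  711400 × 12% = 85368

Excess of parallel minimum levy over mainline income levy: 85368 − 54840 = 30528.

30528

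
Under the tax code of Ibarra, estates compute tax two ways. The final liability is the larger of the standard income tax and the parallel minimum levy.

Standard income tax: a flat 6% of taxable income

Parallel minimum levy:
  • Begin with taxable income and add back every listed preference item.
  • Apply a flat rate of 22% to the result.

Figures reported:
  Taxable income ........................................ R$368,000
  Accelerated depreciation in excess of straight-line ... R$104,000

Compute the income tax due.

R$103,840

Standard income tax:
  R$368,000 × 6% = R$22,080

Parallel minimum levy:
  Adjusted income: R$368,000 + R$104,000 = R$472,000
  R$472,000 × 22% = R$103,840

R$103,840 > R$22,080, so the parallel minimum levy is the binding amount.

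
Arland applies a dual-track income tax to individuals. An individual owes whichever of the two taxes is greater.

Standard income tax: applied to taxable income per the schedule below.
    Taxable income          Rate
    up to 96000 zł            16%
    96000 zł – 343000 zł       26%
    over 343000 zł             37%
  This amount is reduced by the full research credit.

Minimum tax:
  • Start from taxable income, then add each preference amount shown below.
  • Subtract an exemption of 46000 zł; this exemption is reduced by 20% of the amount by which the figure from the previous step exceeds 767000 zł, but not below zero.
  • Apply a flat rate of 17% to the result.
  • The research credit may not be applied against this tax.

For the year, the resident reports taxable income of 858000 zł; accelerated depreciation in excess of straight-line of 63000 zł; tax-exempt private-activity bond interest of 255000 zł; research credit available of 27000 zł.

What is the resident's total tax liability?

243130 zł

Minimum tax:
  Adjusted income: 858000 zł + 63000 zł + 255000 zł = 1176000 zł
  Exemption: 20% × (1176000 zł − 767000 zł) = 81800 zł ≥ 46000 zł, so the exemption is fully phased out
  Base: 1176000 zł − 0 zł = 1176000 zł
  1176000 zł × 17% = 199920 zł

Standard income tax:
  96000 zł × 16% = 15360 zł
  247000 zł × 26% = 64220 zł
  515000 zł × 37% = 190550 zł
  → 270130 zł
  Less research credit 27000 zł → 243130 zł

243130 zł > 199920 zł, so the standard income tax governs.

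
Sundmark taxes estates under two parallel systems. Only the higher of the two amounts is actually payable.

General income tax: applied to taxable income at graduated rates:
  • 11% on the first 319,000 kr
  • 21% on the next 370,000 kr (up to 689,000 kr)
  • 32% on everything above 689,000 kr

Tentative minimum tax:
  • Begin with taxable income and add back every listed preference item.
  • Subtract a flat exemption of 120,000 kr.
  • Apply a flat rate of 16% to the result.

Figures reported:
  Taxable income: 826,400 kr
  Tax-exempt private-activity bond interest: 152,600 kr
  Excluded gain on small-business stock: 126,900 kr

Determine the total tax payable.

Tentative minimum tax:
  Adjusted income: 826,400 kr + 152,600 kr + 126,900 kr = 1,105,900 kr
  Less exemption 120,000 kr → base 985,900 kr
  985,900 kr × 16% = 157,744 kr

General income tax:
  319,000 kr × 11% = 35,090 kr
  370,000 kr × 21% = 77,700 kr
  137,400 kr × 32% = 43,968 kr
  → 156,758 kr

157,744 kr > 156,758 kr, so the tentative minimum tax is the binding amount.

157,744 kr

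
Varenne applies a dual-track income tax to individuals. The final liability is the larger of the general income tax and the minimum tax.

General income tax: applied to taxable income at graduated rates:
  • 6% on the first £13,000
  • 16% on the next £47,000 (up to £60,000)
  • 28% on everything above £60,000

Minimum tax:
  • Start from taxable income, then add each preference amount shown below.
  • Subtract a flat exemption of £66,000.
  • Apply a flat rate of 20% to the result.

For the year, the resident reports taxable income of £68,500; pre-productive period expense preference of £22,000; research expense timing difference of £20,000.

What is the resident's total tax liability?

£10,680

General income tax:
  £13,000 × 6% = £780
  £47,000 × 16% = £7,520
  £8,500 × 28% = £2,380
  → £10,680

Minimum tax:
  Adjusted income: £68,500 + £22,000 + £20,000 = £110,500
  Less exemption £66,000 → base £44,500
  £44,500 × 20% = £8,900

£10,680 > £8,900, so the general income tax governs.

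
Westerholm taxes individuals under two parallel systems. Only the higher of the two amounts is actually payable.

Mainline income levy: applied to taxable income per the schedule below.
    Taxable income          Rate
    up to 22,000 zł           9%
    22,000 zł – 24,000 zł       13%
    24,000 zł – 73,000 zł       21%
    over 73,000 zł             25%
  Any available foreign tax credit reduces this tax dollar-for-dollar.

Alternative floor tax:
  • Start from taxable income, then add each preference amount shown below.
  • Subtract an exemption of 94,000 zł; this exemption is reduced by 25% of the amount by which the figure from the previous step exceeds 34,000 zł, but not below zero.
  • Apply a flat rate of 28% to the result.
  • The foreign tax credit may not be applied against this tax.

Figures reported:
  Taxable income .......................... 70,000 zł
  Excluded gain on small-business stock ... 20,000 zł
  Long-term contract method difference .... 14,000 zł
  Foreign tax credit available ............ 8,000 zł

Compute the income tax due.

7,700 zł

Mainline income levy:
  22,000 zł × 9% = 1,980 zł
  2,000 zł × 13% = 260 zł
  46,000 zł × 21% = 9,660 zł
  → 11,900 zł
  Less foreign tax credit 8,000 zł → 3,900 zł

Alternative floor tax:
  Adjusted income: 70,000 zł + 20,000 zł + 14,000 zł = 104,000 zł
  Exemption: 94,000 zł − 25% × (104,000 zł − 34,000 zł) = 94,000 zł − 17,500 zł = 76,500 zł
  Base: 104,000 zł − 76,500 zł = 27,500 zł
  27,500 zł × 28% = 7,700 zł

7,700 zł > 3,900 zł, so the alternative floor tax is the binding amount.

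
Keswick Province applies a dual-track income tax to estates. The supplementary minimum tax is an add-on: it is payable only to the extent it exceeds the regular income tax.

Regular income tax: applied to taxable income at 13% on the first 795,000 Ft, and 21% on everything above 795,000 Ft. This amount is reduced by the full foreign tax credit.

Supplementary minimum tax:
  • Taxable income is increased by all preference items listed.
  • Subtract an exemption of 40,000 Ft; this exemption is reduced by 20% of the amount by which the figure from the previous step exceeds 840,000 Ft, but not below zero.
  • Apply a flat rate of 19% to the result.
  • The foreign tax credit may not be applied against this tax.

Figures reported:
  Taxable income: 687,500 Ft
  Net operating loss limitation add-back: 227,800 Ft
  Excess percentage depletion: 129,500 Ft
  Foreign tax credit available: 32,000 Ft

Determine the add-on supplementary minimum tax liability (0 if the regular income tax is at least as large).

141,137 Ft

Supplementary minimum tax:
  Adjusted income: 687,500 Ft + 227,800 Ft + 129,500 Ft = 1,044,800 Ft
  Exemption: 20% × (1,044,800 Ft − 840,000 Ft) = 40,960 Ft ≥ 40,000 Ft, so the exemption is fully phased out
  Base: 1,044,800 Ft − 0 Ft = 1,044,800 Ft
  1,044,800 Ft × 19% = 198,512 Ft

Regular income tax:
  687,500 Ft × 13% = 89,375 Ft
  Less foreign tax credit 32,000 Ft → 57,375 Ft

Excess of supplementary minimum tax over regular income tax: 198,512 Ft − 57,375 Ft = 141,137 Ft.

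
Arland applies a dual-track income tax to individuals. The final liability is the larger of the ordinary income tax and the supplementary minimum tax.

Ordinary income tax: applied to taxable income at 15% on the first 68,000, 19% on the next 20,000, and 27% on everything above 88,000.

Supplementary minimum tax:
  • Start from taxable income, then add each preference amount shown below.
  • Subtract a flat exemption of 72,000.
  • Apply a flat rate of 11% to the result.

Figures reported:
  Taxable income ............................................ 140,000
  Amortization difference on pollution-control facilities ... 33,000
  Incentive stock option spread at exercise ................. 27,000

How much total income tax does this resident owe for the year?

Supplementary minimum tax:
  Adjusted income: 140,000 + 33,000 + 27,000 = 200,000
  Less exemption 72,000 → base 128,000
  128,000 × 11% = 14,080

Ordinary income tax:
  68,000 × 15% = 10,200
  20,000 × 19% = 3,800
  52,000 × 27% = 14,040
  → 28,040

28,040 > 14,080, so the ordinary income tax governs.

28,040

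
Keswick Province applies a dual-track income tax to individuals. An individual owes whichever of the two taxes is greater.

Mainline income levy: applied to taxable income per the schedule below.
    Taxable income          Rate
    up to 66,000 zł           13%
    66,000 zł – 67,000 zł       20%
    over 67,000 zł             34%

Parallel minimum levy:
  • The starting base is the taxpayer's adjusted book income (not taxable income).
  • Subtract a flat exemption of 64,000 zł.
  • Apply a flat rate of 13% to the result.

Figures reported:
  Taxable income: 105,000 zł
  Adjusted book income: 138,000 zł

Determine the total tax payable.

Parallel minimum levy:
  Base (adjusted book income): 138,000 zł
  Less exemption 64,000 zł → base 74,000 zł
  74,000 zł × 13% = 9,620 zł

Mainline income levy:
  66,000 zł × 13% = 8,580 zł
  1,000 zł × 20% = 200 zł
  38,000 zł × 34% = 12,920 zł
  → 21,700 zł

21,700 zł > 9,620 zł, so the mainline income levy governs.

21,700 zł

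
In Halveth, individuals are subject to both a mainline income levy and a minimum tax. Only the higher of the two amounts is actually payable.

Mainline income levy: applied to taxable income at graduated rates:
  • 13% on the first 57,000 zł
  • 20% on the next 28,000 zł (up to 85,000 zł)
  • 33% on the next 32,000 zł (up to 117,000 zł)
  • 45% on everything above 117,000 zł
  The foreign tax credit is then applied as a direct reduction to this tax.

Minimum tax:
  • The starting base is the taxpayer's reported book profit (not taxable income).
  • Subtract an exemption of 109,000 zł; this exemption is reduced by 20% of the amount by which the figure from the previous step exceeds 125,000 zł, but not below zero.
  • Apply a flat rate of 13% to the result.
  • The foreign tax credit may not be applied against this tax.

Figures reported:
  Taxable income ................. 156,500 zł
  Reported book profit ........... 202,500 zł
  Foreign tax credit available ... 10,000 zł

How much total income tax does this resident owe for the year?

31,345 zł

Minimum tax:
  Base (reported book profit): 202,500 zł
  Exemption: 109,000 zł − 20% × (202,500 zł − 125,000 zł) = 109,000 zł − 15,500 zł = 93,500 zł
  Base: 202,500 zł − 93,500 zł = 109,000 zł
  109,000 zł × 13% = 14,170 zł

Mainline income levy:
  57,000 zł × 13% = 7,410 zł
  28,000 zł × 20% = 5,600 zł
  32,000 zł × 33% = 10,560 zł
  39,500 zł × 45% = 17,775 zł
  → 41,345 zł
  Less foreign tax credit 10,000 zł → 31,345 zł

31,345 zł > 14,170 zł, so the mainline income levy governs.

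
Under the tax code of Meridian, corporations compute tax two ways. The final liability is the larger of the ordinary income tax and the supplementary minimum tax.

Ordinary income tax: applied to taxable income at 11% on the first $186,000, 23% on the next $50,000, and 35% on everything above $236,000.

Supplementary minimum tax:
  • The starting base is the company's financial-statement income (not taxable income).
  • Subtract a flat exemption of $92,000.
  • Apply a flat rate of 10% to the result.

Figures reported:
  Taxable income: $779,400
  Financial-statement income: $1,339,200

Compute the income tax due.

$222,150

Ordinary income tax:
  $186,000 × 11% = $20,460
  $50,000 × 23% = $11,500
  $543,400 × 35% = $190,190
  → $222,150

Supplementary minimum tax:
  Base (financial-statement income): $1,339,200
  Less exemption $92,000 → base $1,247,200
  $1,247,200 × 10% = $124,720

$222,150 > $124,720, so the ordinary income tax governs.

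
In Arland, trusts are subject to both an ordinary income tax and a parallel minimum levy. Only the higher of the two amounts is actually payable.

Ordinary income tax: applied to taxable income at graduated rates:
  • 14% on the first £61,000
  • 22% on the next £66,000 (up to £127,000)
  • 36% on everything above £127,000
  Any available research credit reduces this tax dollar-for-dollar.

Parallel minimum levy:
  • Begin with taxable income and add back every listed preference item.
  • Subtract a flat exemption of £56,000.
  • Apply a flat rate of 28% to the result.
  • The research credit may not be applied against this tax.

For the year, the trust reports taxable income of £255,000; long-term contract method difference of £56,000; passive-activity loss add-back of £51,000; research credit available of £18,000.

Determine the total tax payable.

Parallel minimum levy:
  Adjusted income: £255,000 + £56,000 + £51,000 = £362,000
  Less exemption £56,000 → base £306,000
  £306,000 × 28% = £85,680

Ordinary income tax:
  £61,000 × 14% = £8,540
  £66,000 × 22% = £14,520
  £128,000 × 36% = £46,080
  → £69,140
  Less research credit £18,000 → £51,140

£85,680 > £51,140, so the parallel minimum levy is the binding amount.

£85,680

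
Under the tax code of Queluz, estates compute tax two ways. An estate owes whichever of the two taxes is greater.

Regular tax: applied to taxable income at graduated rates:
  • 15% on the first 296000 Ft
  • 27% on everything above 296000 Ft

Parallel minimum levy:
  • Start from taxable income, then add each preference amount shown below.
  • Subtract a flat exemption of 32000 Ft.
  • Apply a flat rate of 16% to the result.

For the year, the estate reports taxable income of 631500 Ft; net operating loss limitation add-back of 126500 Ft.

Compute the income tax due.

134985 Ft

Parallel minimum levy:
  Adjusted income: 631500 Ft + 126500 Ft = 758000 Ft
  Less exemption 32000 Ft → base 726000 Ft
  726000 Ft × 16% = 116160 Ft

Regular tax:
  296000 Ft × 15% = 44400 Ft
  335500 Ft × 27% = 90585 Ft
  → 134985 Ft

134985 Ft > 116160 Ft, so the regular tax governs.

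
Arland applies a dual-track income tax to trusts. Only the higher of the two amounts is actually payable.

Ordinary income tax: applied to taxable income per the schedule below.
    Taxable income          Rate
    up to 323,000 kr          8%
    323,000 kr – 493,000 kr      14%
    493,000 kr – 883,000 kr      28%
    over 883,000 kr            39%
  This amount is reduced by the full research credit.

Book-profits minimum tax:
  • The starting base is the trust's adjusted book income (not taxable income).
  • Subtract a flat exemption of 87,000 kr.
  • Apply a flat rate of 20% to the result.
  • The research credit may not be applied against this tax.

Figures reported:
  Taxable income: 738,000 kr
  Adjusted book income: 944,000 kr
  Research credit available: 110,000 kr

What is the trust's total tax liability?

Ordinary income tax:
  323,000 kr × 8% = 25,840 kr
  170,000 kr × 14% = 23,800 kr
  245,000 kr × 28% = 68,600 kr
  → 118,240 kr
  Less research credit 110,000 kr → 8,240 kr

Book-profits minimum tax:
  Base (adjusted book income): 944,000 kr
  Less exemption 87,000 kr → base 857,000 kr
  857,000 kr × 20% = 171,400 kr

171,400 kr > 8,240 kr, so the book-profits minimum tax is the binding amount.

171,400 kr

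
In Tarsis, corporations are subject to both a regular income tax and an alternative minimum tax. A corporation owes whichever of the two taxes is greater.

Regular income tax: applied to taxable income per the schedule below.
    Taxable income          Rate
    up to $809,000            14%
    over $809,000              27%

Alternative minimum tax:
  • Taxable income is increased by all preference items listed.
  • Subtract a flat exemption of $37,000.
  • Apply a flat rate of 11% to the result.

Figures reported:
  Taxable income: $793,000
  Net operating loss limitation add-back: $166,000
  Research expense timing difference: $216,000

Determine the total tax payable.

Regular income tax:
  $793,000 × 14% = $111,020

Alternative minimum tax:
  Adjusted income: $793,000 + $166,000 + $216,000 = $1,175,000
  Less exemption $37,000 → base $1,138,000
  $1,138,000 × 11% = $125,180

$125,180 > $111,020, so the alternative minimum tax is the binding amount.

$125,180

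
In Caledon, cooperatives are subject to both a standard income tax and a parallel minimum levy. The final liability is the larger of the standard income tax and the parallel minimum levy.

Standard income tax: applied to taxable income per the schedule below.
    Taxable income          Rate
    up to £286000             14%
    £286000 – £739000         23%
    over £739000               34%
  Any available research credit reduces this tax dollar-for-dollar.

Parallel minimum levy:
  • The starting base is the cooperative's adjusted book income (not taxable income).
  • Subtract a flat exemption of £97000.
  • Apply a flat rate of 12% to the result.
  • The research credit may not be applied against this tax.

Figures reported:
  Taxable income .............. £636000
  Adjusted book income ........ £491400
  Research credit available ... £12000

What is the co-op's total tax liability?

£108540

Parallel minimum levy:
  Base (adjusted book income): £491400
  Less exemption £97000 → base £394400
  £394400 × 12% = £47328

Standard income tax:
  £286000 × 14% = £40040
  £350000 × 23% = £80500
  → £120540
  Less research credit £12000 → £108540

£108540 > £47328, so the standard income tax governs.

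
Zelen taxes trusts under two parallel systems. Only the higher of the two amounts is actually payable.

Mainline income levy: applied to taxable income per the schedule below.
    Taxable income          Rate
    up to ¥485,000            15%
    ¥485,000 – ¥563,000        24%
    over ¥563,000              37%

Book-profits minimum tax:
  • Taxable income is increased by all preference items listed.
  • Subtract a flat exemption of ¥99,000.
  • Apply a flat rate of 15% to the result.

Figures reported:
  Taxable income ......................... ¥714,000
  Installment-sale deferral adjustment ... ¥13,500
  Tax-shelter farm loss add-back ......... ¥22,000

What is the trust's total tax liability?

¥147,340

Mainline income levy:
  ¥485,000 × 15% = ¥72,750
  ¥78,000 × 24% = ¥18,720
  ¥151,000 × 37% = ¥55,870
  → ¥147,340

Book-profits minimum tax:
  Adjusted income: ¥714,000 + ¥13,500 + ¥22,000 = ¥749,500
  Less exemption ¥99,000 → base ¥650,500
  ¥650,500 × 15% = ¥97,575

¥147,340 > ¥97,575, so the mainline income levy governs.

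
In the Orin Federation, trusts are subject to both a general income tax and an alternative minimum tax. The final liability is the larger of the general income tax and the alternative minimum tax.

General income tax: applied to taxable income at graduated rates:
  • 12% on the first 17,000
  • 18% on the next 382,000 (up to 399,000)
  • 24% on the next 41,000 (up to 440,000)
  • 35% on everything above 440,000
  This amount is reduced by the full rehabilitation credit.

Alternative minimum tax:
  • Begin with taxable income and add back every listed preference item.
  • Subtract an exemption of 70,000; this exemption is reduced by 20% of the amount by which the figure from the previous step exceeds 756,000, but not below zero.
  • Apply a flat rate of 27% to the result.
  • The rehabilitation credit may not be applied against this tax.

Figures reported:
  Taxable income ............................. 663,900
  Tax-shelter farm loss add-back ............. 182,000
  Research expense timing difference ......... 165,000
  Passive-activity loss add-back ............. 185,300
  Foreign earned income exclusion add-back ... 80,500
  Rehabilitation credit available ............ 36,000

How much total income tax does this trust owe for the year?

Alternative minimum tax:
  Adjusted income: 663,900 + 182,000 + 165,000 + 185,300 + 80,500 = 1,276,700
  Exemption: 20% × (1,276,700 − 756,000) = 104,140 ≥ 70,000, so the exemption is fully phased out
  Base: 1,276,700 − 0 = 1,276,700
  1,276,700 × 27% = 344,709

General income tax:
  17,000 × 12% = 2,040
  382,000 × 18% = 68,760
  41,000 × 24% = 9,840
  223,900 × 35% = 78,365
  → 159,005
  Less rehabilitation credit 36,000 → 123,005

344,709 > 123,005, so the alternative minimum tax is the binding amount.

344,709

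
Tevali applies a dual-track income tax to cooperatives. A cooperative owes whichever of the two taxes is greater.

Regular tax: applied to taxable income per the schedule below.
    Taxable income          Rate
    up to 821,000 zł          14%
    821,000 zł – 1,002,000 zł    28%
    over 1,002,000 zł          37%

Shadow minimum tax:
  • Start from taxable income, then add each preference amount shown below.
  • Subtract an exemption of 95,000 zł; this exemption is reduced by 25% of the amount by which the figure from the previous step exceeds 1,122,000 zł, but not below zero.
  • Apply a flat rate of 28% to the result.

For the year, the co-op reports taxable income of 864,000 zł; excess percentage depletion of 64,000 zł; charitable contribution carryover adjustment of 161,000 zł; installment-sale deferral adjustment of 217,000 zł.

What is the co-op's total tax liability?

Regular tax:
  821,000 zł × 14% = 114,940 zł
  43,000 zł × 28% = 12,040 zł
  → 126,980 zł

Shadow minimum tax:
  Adjusted income: 864,000 zł + 64,000 zł + 161,000 zł + 217,000 zł = 1,306,000 zł
  Exemption: 95,000 zł − 25% × (1,306,000 zł − 1,122,000 zł) = 95,000 zł − 46,000 zł = 49,000 zł
  Base: 1,306,000 zł − 49,000 zł = 1,257,000 zł
  1,257,000 zł × 28% = 351,960 zł

351,960 zł > 126,980 zł, so the shadow minimum tax is the binding amount.

351,960 zł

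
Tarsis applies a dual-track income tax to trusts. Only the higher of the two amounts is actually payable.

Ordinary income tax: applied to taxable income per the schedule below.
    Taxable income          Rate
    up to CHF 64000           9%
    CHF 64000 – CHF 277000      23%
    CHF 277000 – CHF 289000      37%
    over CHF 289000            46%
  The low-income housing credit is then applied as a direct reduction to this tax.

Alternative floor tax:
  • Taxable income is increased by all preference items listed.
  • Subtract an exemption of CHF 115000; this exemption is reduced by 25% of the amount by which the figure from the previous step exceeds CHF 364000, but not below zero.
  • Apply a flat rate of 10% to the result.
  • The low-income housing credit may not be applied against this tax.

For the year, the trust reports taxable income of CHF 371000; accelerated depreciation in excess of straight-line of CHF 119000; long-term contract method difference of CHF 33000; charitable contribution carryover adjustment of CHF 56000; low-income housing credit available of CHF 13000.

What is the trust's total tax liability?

Alternative floor tax:
  Adjusted income: CHF 371000 + CHF 119000 + CHF 33000 + CHF 56000 = CHF 579000
  Exemption: CHF 115000 − 25% × (CHF 579000 − CHF 364000) = CHF 115000 − CHF 53750 = CHF 61250
  Base: CHF 579000 − CHF 61250 = CHF 517750
  CHF 517750 × 10% = CHF 51775

Ordinary income tax:
  CHF 64000 × 9% = CHF 5760
  CHF 213000 × 23% = CHF 48990
  CHF 12000 × 37% = CHF 4440
  CHF 82000 × 46% = CHF 37720
  → CHF 96910
  Less low-income housing credit CHF 13000 → CHF 83910

CHF 83910 > CHF 51775, so the ordinary income tax governs.

CHF 83910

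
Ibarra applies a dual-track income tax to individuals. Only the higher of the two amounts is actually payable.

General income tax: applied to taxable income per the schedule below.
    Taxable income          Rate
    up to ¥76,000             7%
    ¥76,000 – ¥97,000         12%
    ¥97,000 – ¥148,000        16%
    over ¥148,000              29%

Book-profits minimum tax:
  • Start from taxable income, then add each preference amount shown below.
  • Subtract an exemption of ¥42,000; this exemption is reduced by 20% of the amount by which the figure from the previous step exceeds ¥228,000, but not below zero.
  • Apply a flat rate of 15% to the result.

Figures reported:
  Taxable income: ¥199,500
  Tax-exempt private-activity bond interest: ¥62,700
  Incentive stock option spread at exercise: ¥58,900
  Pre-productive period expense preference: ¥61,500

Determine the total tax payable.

¥55,728

Book-profits minimum tax:
  Adjusted income: ¥199,500 + ¥62,700 + ¥58,900 + ¥61,500 = ¥382,600
  Exemption: ¥42,000 − 20% × (¥382,600 − ¥228,000) = ¥42,000 − ¥30,920 = ¥11,080
  Base: ¥382,600 − ¥11,080 = ¥371,520
  ¥371,520 × 15% = ¥55,728

General income tax:
  ¥76,000 × 7% = ¥5,320
  ¥21,000 × 12% = ¥2,520
  ¥51,000 × 16% = ¥8,160
  ¥51,500 × 29% = ¥14,935
  → ¥30,935

¥55,728 > ¥30,935, so the book-profits minimum tax is the binding amount.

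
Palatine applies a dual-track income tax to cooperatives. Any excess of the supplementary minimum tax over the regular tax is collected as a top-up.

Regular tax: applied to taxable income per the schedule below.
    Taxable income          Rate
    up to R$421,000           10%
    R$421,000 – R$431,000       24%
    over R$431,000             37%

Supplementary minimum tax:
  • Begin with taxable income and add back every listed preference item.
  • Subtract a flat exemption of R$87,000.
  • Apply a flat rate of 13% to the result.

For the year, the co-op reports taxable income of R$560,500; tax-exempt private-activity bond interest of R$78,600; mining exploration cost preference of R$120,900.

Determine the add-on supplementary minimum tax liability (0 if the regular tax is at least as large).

R$0

Regular tax:
  R$421,000 × 10% = R$42,100
  R$10,000 × 24% = R$2,400
  R$129,500 × 37% = R$47,915
  → R$92,415

Supplementary minimum tax:
  Adjusted income: R$560,500 + R$78,600 + R$120,900 = R$760,000
  Less exemption R$87,000 → base R$673,000
  R$673,000 × 13% = R$87,490

R$87,490 ≤ R$92,415, so no add-on is due.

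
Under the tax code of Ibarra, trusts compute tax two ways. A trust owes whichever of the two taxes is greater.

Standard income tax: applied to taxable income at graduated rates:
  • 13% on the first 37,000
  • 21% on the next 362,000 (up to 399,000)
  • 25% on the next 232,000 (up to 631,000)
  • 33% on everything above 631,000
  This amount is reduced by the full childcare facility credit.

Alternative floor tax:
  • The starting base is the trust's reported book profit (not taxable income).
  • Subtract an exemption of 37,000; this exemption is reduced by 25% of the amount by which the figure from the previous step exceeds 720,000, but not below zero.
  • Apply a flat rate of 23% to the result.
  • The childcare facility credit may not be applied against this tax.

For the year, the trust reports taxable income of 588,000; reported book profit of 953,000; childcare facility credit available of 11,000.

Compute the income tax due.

Standard income tax:
  37,000 × 13% = 4,810
  362,000 × 21% = 76,020
  189,000 × 25% = 47,250
  → 128,080
  Less childcare facility credit 11,000 → 117,080

Alternative floor tax:
  Base (reported book profit): 953,000
  Exemption: 25% × (953,000 − 720,000) = 58,250 ≥ 37,000, so the exemption is fully phased out
  Base: 953,000 − 0 = 953,000
  953,000 × 23% = 219,190

219,190 > 117,080, so the alternative floor tax is the binding amount.

219,190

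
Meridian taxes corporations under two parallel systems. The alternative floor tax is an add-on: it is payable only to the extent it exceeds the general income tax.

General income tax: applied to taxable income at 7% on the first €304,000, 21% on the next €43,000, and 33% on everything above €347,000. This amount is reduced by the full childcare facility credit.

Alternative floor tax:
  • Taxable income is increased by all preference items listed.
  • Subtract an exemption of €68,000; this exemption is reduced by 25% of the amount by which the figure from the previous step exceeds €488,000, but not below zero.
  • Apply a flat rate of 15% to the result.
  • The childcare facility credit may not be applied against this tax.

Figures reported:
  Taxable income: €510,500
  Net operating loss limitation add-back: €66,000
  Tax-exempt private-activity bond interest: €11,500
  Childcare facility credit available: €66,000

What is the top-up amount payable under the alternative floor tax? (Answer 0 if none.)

General income tax:
  €304,000 × 7% = €21,280
  €43,000 × 21% = €9,030
  €163,500 × 33% = €53,955
  → €84,265
  Less childcare facility credit €66,000 → €18,265

Alternative floor tax:
  Adjusted income: €510,500 + €66,000 + €11,500 = €588,000
  Exemption: €68,000 − 25% × (€588,000 − €488,000) = €68,000 − €25,000 = €43,000
  Base: €588,000 − €43,000 = €545,000
  €545,000 × 15% = €81,750

Excess of alternative floor tax over general income tax: €81,750 − €18,265 = €63,485.

€63,485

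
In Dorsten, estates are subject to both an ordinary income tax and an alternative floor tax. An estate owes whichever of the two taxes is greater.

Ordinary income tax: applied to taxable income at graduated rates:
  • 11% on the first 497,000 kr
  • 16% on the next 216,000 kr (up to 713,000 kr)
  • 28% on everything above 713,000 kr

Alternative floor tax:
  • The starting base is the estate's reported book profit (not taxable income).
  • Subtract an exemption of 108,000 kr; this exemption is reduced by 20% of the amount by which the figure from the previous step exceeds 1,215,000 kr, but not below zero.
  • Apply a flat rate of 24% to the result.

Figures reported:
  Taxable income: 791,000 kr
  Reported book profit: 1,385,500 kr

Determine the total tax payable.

Ordinary income tax:
  497,000 kr × 11% = 54,670 kr
  216,000 kr × 16% = 34,560 kr
  78,000 kr × 28% = 21,840 kr
  → 111,070 kr

Alternative floor tax:
  Base (reported book profit): 1,385,500 kr
  Exemption: 108,000 kr − 20% × (1,385,500 kr − 1,215,000 kr) = 108,000 kr − 34,100 kr = 73,900 kr
  Base: 1,385,500 kr − 73,900 kr = 1,311,600 kr
  1,311,600 kr × 24% = 314,784 kr

314,784 kr > 111,070 kr, so the alternative floor tax is the binding amount.

314,784 kr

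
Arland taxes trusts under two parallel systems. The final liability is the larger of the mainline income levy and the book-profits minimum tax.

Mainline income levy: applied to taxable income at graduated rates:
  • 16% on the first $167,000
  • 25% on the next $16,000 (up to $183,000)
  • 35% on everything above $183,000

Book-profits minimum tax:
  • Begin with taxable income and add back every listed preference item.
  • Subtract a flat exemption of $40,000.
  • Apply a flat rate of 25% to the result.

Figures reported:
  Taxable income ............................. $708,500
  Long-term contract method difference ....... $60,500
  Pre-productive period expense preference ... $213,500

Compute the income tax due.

Mainline income levy:
  $167,000 × 16% = $26,720
  $16,000 × 25% = $4,000
  $525,500 × 35% = $183,925
  → $214,645

Book-profits minimum tax:
  Adjusted income: $708,500 + $60,500 + $213,500 = $982,500
  Less exemption $40,000 → base $942,500
  $942,500 × 25% = $235,625

$235,625 > $214,645, so the book-profits minimum tax is the binding amount.

$235,625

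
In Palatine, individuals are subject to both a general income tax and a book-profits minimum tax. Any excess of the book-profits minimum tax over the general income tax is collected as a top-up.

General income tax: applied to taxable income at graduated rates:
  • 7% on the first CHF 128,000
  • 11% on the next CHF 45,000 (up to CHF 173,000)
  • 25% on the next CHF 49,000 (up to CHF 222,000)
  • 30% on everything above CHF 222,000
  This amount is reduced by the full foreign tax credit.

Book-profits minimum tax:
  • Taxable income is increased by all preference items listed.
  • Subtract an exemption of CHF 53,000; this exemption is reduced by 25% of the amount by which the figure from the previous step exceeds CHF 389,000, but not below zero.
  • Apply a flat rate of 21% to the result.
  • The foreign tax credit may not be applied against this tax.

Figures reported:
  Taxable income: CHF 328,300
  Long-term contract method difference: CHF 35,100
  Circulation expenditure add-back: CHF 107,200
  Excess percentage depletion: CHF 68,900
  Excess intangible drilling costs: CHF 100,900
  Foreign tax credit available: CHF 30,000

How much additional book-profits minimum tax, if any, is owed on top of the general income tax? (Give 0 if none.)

CHF 106,434

Book-profits minimum tax:
  Adjusted income: CHF 328,300 + CHF 35,100 + CHF 107,200 + CHF 68,900 + CHF 100,900 = CHF 640,400
  Exemption: 25% × (CHF 640,400 − CHF 389,000) = CHF 62,850 ≥ CHF 53,000, so the exemption is fully phased out
  Base: CHF 640,400 − CHF 0 = CHF 640,400
  CHF 640,400 × 21% = CHF 134,484

General income tax:
  CHF 128,000 × 7% = CHF 8,960
  CHF 45,000 × 11% = CHF 4,950
  CHF 49,000 × 25% = CHF 12,250
  CHF 106,300 × 30% = CHF 31,890
  → CHF 58,050
  Less foreign tax credit CHF 30,000 → CHF 28,050

Excess of book-profits minimum tax over general income tax: CHF 134,484 − CHF 28,050 = CHF 106,434.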